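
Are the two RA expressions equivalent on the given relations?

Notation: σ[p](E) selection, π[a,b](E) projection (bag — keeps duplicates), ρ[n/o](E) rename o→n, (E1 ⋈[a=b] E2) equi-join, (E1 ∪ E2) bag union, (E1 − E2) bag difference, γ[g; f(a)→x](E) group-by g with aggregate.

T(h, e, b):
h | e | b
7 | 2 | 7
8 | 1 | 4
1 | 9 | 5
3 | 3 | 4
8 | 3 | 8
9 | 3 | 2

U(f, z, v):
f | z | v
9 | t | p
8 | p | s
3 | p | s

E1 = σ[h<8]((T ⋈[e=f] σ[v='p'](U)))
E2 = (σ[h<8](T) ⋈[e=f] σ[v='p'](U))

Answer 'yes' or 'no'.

E1 row counts bottom-up:
  T → 6
  U → 3
  σ[v='p'](U) → 1
  (T ⋈[e=f] σ[v='p'](U)) → 1
  σ[h<8]((T ⋈[e=f] σ[v='p'](U))) → 1
E2 row counts bottom-up:
  T → 6
  σ[h<8](T) → 3
  U → 3
  σ[v='p'](U) → 1
  (σ[h<8](T) ⋈[e=f] σ[v='p'](U)) → 1

E1 and E2 produce the same multiset:
h | e | b | f | z | v
1 | 9 | 5 | 9 | t | p

yes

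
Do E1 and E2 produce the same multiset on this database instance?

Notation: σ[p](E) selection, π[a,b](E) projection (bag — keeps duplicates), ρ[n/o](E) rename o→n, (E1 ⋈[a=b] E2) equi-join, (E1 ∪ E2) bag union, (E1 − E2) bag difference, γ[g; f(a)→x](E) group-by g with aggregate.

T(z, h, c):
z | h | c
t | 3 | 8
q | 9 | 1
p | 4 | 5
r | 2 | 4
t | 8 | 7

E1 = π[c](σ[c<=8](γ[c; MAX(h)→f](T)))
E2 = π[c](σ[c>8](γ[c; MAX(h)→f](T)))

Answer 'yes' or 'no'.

E1 per-node cardinality:
  T → 5
  γ[c; MAX(h)→f](T) → 5
  σ[c<=8](γ[c; MAX(h)→f](T)) → 5
  π[c](σ[c<=8](γ[c; MAX(h)→f](T))) → 5
E2 per-node cardinality:
  T → 5
  γ[c; MAX(h)→f](T) → 5
  σ[c>8](γ[c; MAX(h)→f](T)) → 0
  π[c](σ[c>8](γ[c; MAX(h)→f](T))) → 0

E1 result:
c
1
4
5
7
8
E2 result:
c
(0 rows)
Witness: (1,) appears 1× in E1 but 0× in E2.

no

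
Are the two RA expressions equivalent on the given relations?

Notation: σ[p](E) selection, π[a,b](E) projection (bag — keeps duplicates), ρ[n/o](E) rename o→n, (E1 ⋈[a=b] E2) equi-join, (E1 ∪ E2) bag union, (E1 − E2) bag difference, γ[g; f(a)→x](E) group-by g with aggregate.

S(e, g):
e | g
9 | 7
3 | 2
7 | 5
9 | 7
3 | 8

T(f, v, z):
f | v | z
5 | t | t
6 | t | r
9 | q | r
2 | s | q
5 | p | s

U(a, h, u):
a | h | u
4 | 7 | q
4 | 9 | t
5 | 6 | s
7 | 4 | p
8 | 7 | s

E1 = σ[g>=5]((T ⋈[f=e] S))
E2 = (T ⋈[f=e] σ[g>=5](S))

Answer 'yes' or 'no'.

E1 per-node cardinality:
  T → 5
  S → 5
  (T ⋈[f=e] S) → 2
  σ[g>=5]((T ⋈[f=e] S)) → 2
E2 per-node cardinality:
  T → 5
  S → 5
  σ[g>=5](S) → 4
  (T ⋈[f=e] σ[g>=5](S)) → 2

E1 and E2 produce the same multiset:
f | v | z | e | g
9 | q | r | 9 | 7
9 | q | r | 9 | 7

yes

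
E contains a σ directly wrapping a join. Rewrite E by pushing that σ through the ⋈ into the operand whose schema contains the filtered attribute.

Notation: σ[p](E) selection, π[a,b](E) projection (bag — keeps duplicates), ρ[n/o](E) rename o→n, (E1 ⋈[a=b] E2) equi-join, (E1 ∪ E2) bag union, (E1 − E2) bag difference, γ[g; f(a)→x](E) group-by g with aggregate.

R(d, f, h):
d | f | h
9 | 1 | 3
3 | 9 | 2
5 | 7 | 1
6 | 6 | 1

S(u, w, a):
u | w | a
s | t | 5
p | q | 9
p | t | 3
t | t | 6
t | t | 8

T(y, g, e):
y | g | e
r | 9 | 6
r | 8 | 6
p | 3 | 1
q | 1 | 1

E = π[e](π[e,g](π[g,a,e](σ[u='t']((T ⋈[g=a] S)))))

σ filters on u, owned by the right side.
E' = π[e](π[e,g](π[g,a,e]((T ⋈[g=a] σ[u='t'](S)))))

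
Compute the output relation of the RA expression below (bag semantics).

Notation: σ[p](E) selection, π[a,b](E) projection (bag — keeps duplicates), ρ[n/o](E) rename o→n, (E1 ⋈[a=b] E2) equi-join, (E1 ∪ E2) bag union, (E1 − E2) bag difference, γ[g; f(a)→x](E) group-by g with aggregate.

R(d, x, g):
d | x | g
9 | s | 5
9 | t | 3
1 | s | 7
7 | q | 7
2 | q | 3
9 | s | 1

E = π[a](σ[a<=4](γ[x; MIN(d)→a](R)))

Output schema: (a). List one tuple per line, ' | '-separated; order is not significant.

Row counts bottom-up:
  R → 6
  γ[x; MIN(d)→a](R) → 3
  σ[a<=4](γ[x; MIN(d)→a](R)) → 2
  π[a](σ[a<=4](γ[x; MIN(d)→a](R))) → 2

== RESULT ==
a
1
2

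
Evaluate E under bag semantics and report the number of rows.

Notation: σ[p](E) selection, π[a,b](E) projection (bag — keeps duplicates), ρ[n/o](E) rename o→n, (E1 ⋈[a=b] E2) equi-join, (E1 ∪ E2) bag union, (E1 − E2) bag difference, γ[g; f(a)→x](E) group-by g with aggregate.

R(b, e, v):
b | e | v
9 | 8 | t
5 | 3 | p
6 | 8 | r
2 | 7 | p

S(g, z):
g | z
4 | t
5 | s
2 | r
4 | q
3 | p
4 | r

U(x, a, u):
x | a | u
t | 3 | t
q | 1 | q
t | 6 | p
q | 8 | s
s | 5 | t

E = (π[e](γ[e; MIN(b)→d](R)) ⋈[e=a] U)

Subexpression sizes:
  R → 4
  γ[e; MIN(b)→d](R) → 3
  π[e](γ[e; MIN(b)→d](R)) → 3
  U → 5
  (π[e](γ[e; MIN(b)→d](R)) ⋈[e=a] U) → 2

|E| = 2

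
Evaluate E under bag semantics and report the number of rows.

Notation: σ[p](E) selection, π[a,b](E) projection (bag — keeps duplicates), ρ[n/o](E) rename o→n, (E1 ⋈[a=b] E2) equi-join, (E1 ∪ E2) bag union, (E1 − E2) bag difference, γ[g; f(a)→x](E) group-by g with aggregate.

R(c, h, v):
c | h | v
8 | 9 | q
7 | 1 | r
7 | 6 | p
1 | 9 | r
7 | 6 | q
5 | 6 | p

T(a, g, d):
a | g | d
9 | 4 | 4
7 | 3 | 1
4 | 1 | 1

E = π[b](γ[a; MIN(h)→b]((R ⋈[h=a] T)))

Row counts bottom-up:
  R → 6
  T → 3
  (R ⋈[h=a] T) → 2
  γ[a; MIN(h)→b]((R ⋈[h=a] T)) → 1
  π[b](γ[a; MIN(h)→b]((R ⋈[h=a] T))) → 1

|E| = 1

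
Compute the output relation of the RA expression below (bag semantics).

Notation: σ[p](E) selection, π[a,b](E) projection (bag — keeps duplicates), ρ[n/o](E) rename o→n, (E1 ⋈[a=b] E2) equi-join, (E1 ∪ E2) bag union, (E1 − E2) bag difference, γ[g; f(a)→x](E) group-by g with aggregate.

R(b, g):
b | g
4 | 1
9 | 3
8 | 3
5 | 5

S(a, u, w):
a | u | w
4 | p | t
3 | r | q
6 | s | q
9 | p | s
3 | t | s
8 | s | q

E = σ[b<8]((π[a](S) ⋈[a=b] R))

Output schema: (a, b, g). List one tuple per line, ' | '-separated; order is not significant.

Subexpression sizes:
  S → 6
  π[a](S) → 6
  R → 4
  (π[a](S) ⋈[a=b] R) → 3
  σ[b<8]((π[a](S) ⋈[a=b] R)) → 1

== RESULT ==
a | b | g
4 | 4 | 1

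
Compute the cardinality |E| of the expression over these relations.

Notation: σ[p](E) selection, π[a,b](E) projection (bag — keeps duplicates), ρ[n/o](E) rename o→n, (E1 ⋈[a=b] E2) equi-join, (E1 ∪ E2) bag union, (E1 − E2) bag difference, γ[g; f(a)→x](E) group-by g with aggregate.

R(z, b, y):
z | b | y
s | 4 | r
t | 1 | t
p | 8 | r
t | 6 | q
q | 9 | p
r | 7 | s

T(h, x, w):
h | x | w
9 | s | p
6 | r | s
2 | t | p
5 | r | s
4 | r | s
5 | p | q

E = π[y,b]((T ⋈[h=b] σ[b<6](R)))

Row counts bottom-up:
  T → 6
  R → 6
  σ[b<6](R) → 2
  (T ⋈[h=b] σ[b<6](R)) → 1
  π[y,b]((T ⋈[h=b] σ[b<6](R))) → 1

|E| = 1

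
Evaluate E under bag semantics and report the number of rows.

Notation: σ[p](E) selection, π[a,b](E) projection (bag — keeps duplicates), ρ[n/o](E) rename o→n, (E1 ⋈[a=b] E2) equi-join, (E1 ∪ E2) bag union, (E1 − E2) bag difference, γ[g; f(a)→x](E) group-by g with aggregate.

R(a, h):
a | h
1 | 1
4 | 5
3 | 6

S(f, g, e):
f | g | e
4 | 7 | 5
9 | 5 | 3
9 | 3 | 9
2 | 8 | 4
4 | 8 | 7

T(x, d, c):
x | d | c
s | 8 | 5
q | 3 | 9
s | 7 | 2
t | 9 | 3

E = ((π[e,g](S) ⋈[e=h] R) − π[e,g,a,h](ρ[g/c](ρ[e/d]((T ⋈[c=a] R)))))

Subexpression sizes:
  S → 5
  π[e,g](S) → 5
  R → 3
  (π[e,g](S) ⋈[e=h] R) → 1
  T → 4
  R → 3
  (T ⋈[c=a] R) → 1
  ρ[e/d]((T ⋈[c=a] R)) → 1
  ρ[g/c](ρ[e/d]((T ⋈[c=a] R))) → 1
  π[e,g,a,h](ρ[g/c](ρ[e/d]((T ⋈[c=a] R)))) → 1
  ((π[e,g](S) ⋈[e=h] R) − π[e,g,a,h](ρ[g/c](ρ[e/d]((T ⋈[c=a] R))))) → 1

|E| = 1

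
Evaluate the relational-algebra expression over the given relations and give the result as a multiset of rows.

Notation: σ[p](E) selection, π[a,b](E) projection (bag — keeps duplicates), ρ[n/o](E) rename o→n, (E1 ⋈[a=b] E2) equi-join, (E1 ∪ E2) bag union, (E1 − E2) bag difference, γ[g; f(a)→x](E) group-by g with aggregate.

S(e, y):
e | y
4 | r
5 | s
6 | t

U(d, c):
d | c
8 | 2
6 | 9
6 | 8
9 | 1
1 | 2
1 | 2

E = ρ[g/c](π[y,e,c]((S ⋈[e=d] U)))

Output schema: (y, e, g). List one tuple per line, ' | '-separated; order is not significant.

Stepwise |·|:
  S → 3
  U → 6
  (S ⋈[e=d] U) → 2
  π[y,e,c]((S ⋈[e=d] U)) → 2
  ρ[g/c](π[y,e,c]((S ⋈[e=d] U))) → 2

== RESULT ==
y | e | g
t | 6 | 8
t | 6 | 9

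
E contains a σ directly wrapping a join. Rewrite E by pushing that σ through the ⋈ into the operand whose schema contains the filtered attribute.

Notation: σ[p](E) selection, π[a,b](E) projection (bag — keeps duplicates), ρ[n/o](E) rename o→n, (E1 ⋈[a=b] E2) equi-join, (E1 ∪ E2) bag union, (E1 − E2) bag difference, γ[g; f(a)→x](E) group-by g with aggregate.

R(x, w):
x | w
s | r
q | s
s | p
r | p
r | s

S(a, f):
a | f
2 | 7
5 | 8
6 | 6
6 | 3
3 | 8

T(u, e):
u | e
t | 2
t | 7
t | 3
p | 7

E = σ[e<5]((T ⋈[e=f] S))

σ filters on e, owned by the left side.
E' = (σ[e<5](T) ⋈[e=f] S)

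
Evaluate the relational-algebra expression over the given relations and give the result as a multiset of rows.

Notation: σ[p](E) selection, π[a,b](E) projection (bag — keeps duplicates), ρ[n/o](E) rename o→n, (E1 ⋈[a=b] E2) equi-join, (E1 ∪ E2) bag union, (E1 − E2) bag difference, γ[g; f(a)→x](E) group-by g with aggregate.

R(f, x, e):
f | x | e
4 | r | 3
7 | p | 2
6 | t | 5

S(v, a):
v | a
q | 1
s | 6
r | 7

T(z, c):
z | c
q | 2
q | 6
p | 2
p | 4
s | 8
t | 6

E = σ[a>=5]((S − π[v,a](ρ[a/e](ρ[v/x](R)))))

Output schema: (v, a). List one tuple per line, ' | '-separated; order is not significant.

Subexpression sizes:
  S → 3
  R → 3
  ρ[v/x](R) → 3
  ρ[a/e](ρ[v/x](R)) → 3
  π[v,a](ρ[a/e](ρ[v/x](R))) → 3
  (S − π[v,a](ρ[a/e](ρ[v/x](R)))) → 3
  σ[a>=5]((S − π[v,a](ρ[a/e](ρ[v/x](R))))) → 2

== RESULT ==
v | a
r | 7
s | 6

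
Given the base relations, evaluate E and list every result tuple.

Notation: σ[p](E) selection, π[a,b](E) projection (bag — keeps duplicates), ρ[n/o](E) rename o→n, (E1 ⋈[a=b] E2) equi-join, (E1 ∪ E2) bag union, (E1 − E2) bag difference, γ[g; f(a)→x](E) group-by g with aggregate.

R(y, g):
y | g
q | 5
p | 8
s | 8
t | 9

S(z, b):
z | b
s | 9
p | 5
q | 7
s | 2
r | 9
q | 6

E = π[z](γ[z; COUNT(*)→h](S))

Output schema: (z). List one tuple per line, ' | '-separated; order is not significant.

Stepwise |·|:
  S → 6
  γ[z; COUNT(*)→h](S) → 4
  π[z](γ[z; COUNT(*)→h](S)) → 4

== RESULT ==
z
p
q
r
s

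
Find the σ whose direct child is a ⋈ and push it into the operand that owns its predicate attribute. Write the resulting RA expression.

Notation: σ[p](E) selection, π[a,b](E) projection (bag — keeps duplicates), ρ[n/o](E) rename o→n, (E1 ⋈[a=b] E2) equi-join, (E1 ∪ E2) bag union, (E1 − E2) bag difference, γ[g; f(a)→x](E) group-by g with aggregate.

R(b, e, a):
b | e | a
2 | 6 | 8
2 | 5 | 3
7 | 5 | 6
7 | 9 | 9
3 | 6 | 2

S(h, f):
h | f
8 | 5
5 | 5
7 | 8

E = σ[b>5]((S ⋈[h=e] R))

σ filters on b, owned by the right side.
E' = (S ⋈[h=e] σ[b>5](R))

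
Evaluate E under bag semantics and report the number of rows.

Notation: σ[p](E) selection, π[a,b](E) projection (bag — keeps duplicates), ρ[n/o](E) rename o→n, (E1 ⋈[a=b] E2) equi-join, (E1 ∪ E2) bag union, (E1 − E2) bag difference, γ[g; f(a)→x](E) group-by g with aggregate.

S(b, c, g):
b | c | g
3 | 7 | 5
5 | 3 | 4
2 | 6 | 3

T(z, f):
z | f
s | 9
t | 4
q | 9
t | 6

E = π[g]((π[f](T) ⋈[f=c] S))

Stepwise |·|:
  T → 4
  π[f](T) → 4
  S → 3
  (π[f](T) ⋈[f=c] S) → 1
  π[g]((π[f](T) ⋈[f=c] S)) → 1

|E| = 1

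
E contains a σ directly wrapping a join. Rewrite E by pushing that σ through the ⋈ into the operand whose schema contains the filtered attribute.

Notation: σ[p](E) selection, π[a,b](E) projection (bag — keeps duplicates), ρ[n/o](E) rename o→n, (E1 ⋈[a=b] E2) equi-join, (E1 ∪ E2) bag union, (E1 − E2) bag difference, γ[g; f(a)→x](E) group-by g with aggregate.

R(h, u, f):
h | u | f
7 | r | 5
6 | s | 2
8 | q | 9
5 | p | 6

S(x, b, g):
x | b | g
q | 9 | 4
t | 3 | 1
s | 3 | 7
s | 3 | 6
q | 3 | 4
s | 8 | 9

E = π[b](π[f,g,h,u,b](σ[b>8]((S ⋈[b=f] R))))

σ filters on b, owned by the left side.
E' = π[b](π[f,g,h,u,b]((σ[b>8](S) ⋈[b=f] R)))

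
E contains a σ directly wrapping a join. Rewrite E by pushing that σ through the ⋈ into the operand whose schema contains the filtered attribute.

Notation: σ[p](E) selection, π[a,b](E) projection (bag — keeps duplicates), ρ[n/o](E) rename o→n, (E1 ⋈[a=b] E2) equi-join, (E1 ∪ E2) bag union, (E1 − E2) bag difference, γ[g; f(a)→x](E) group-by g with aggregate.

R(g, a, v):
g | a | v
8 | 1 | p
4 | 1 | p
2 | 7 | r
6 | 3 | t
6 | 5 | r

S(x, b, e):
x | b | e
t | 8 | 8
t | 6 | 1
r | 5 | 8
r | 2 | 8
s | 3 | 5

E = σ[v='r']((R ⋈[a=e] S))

σ filters on v, owned by the left side.
E' = (σ[v='r'](R) ⋈[a=e] S)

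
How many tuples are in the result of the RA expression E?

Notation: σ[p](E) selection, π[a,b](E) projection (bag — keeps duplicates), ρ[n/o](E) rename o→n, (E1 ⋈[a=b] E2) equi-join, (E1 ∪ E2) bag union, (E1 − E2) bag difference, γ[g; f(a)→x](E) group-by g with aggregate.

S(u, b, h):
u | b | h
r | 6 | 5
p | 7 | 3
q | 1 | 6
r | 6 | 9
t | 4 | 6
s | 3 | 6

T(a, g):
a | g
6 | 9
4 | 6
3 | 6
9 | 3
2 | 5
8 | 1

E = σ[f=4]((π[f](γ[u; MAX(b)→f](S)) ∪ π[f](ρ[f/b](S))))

Subexpression sizes:
  S → 6
  γ[u; MAX(b)→f](S) → 5
  π[f](γ[u; MAX(b)→f](S)) → 5
  S → 6
  ρ[f/b](S) → 6
  π[f](ρ[f/b](S)) → 6
  (π[f](γ[u; MAX(b)→f](S)) ∪ π[f](ρ[f/b](S))) → 11
  σ[f=4]((π[f](γ[u; MAX(b)→f](S)) ∪ π[f](ρ[f/b](S)))) → 2

|E| = 2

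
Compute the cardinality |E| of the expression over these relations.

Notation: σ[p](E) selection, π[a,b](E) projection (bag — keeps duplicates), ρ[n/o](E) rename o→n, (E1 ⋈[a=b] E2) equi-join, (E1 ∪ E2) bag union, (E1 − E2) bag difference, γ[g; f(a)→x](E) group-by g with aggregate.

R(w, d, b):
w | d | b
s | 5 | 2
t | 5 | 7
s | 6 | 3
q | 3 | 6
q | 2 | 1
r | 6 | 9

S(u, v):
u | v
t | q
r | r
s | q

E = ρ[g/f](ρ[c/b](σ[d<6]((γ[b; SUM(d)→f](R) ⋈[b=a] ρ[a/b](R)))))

Subexpression sizes:
  R → 6
  γ[b; SUM(d)→f](R) → 6
  R → 6
  ρ[a/b](R) → 6
  (γ[b; SUM(d)→f](R) ⋈[b=a] ρ[a/b](R)) → 6
  σ[d<6]((γ[b; SUM(d)→f](R) ⋈[b=a] ρ[a/b](R))) → 4
  ρ[c/b](σ[d<6]((γ[b; SUM(d)→f](R) ⋈[b=a] ρ[a/b](R)))) → 4
  ρ[g/f](ρ[c/b](σ[d<6]((γ[b; SUM(d)→f](R) ⋈[b=a] ρ[a/b](R))))) → 4

|E| = 4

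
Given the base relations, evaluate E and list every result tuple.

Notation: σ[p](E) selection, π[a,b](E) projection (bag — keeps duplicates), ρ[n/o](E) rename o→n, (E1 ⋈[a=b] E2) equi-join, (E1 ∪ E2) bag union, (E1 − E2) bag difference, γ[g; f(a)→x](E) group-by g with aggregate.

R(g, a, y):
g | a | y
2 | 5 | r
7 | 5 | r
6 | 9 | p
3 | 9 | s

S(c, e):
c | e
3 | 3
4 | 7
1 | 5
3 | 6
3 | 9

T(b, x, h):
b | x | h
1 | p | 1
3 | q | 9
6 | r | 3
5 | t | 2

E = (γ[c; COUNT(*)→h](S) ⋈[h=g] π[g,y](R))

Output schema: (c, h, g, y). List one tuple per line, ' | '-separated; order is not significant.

Row counts bottom-up:
  S → 5
  γ[c; COUNT(*)→h](S) → 3
  R → 4
  π[g,y](R) → 4
  (γ[c; COUNT(*)→h](S) ⋈[h=g] π[g,y](R)) → 1

== RESULT ==
c | h | g | y
3 | 3 | 3 | s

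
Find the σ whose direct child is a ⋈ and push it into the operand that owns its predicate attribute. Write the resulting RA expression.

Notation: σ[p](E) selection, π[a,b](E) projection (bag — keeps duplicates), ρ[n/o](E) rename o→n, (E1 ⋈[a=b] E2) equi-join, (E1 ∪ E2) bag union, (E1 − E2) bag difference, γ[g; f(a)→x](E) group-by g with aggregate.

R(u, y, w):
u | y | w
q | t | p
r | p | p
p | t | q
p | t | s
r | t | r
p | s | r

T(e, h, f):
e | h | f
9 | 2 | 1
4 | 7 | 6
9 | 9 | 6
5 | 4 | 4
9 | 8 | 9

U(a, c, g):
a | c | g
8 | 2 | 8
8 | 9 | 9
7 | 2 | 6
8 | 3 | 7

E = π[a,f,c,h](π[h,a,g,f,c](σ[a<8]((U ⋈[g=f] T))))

σ filters on a, owned by the left side.
E' = π[a,f,c,h](π[h,a,g,f,c]((σ[a<8](U) ⋈[g=f] T)))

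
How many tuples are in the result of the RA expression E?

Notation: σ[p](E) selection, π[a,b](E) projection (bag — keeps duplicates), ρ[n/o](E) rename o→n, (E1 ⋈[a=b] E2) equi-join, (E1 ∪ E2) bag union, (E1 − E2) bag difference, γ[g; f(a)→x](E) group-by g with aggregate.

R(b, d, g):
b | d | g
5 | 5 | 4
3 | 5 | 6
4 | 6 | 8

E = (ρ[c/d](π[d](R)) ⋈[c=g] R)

Row counts bottom-up:
  R → 3
  π[d](R) → 3
  ρ[c/d](π[d](R)) → 3
  R → 3
  (ρ[c/d](π[d](R)) ⋈[c=g] R) → 1

|E| = 1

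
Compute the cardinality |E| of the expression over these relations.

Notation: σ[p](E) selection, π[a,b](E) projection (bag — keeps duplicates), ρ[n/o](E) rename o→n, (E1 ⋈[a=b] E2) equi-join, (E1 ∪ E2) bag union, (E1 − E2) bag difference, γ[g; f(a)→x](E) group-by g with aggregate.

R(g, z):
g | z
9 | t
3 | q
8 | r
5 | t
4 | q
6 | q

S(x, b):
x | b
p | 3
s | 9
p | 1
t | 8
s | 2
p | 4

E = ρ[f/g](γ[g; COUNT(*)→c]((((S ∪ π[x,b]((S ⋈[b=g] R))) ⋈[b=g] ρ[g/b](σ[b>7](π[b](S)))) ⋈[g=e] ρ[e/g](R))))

Stepwise |·|:
  S → 6
  S → 6
  R → 6
  (S ⋈[b=g] R) → 4
  π[x,b]((S ⋈[b=g] R)) → 4
  (S ∪ π[x,b]((S ⋈[b=g] R))) → 10
  S → 6
  π[b](S) → 6
  σ[b>7](π[b](S)) → 2
  ρ[g/b](σ[b>7](π[b](S))) → 2
  ((S ∪ π[x,b]((S ⋈[b=g] R))) ⋈[b=g] ρ[g/b](σ[b>7](π[b](S)))) → 4
  R → 6
  ρ[e/g](R) → 6
  (((S ∪ π[x,b]((S ⋈[b=g] R))) ⋈[b=g] ρ[g/b](σ[b>7](π[b](S)))) ⋈[g=e] ρ[e/g](R)) → 4
  γ[g; COUNT(*)→c]((((S ∪ π[x,b]((S ⋈[b=g] R))) ⋈[b=g] ρ[g/b](σ[b>7](π[b](S)))) ⋈[g=e] ρ[e/g](R))) → 2
  ρ[f/g](γ[g; COUNT(*)→c]((((S ∪ π[x,b]((S ⋈[b=g] R))) ⋈[b=g] ρ[g/b](σ[b>7](π[b](S)))) ⋈[g=e] ρ[e/g](R)))) → 2

|E| = 2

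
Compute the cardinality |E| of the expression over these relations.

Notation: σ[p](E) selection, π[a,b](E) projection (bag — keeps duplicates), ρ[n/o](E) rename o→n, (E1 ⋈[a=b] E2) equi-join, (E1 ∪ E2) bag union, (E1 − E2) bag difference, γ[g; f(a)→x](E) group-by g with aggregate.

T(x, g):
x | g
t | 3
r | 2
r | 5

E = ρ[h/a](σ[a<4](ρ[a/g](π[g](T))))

Per-node cardinality:
  T → 3
  π[g](T) → 3
  ρ[a/g](π[g](T)) → 3
  σ[a<4](ρ[a/g](π[g](T))) → 2
  ρ[h/a](σ[a<4](ρ[a/g](π[g](T)))) → 2

|E| = 2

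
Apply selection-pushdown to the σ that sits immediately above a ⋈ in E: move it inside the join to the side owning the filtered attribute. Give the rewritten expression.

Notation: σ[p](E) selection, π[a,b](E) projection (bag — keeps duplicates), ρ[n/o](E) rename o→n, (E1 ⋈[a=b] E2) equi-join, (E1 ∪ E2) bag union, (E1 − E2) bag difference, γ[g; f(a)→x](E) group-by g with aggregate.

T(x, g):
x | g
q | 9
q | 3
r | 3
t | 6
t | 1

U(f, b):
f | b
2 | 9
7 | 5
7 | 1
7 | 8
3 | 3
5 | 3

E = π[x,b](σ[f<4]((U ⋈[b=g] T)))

σ filters on f, owned by the left side.
E' = π[x,b]((σ[f<4](U) ⋈[b=g] T))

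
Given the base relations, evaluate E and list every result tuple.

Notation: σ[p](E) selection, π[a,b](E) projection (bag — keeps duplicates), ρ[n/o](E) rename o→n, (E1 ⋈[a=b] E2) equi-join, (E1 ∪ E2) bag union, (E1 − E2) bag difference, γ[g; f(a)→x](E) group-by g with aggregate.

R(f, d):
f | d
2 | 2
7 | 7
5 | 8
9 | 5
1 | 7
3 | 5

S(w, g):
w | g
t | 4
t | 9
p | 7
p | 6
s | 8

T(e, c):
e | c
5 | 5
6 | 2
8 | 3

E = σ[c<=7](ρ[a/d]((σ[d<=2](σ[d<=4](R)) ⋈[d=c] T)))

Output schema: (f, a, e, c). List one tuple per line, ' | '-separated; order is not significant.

Subexpression sizes:
  R → 6
  σ[d<=4](R) → 1
  σ[d<=2](σ[d<=4](R)) → 1
  T → 3
  (σ[d<=2](σ[d<=4](R)) ⋈[d=c] T) → 1
  ρ[a/d]((σ[d<=2](σ[d<=4](R)) ⋈[d=c] T)) → 1
  σ[c<=7](ρ[a/d]((σ[d<=2](σ[d<=4](R)) ⋈[d=c] T))) → 1

== RESULT ==
f | a | e | c
2 | 2 | 6 | 2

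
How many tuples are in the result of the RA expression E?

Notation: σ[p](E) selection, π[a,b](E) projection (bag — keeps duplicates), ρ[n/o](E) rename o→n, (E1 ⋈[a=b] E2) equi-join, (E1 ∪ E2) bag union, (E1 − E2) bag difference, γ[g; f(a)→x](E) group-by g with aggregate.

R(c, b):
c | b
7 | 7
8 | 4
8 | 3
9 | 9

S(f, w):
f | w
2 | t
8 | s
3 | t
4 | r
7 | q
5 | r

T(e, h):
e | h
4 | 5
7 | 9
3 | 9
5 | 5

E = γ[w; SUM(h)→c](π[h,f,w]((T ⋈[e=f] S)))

Stepwise |·|:
  T → 4
  S → 6
  (T ⋈[e=f] S) → 4
  π[h,f,w]((T ⋈[e=f] S)) → 4
  γ[w; SUM(h)→c](π[h,f,w]((T ⋈[e=f] S))) → 3

|E| = 3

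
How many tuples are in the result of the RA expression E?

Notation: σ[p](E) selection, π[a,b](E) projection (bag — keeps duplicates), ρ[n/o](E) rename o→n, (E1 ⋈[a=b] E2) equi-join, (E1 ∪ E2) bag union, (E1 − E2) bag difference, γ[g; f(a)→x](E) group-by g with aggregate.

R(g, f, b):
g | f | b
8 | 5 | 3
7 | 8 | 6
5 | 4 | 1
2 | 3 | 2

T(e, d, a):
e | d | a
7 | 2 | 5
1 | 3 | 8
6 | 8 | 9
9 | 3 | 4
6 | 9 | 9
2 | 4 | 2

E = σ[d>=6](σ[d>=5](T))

Subexpression sizes:
  T → 6
  σ[d>=5](T) → 2
  σ[d>=6](σ[d>=5](T)) → 2

|E| = 2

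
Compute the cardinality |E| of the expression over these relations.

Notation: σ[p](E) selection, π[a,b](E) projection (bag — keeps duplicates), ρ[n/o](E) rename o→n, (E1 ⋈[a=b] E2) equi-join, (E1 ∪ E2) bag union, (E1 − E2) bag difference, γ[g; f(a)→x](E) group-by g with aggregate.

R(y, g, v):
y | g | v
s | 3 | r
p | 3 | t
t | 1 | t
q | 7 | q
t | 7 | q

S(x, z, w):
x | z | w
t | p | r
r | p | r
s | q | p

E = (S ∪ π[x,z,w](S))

Stepwise |·|:
  S → 3
  S → 3
  π[x,z,w](S) → 3
  (S ∪ π[x,z,w](S)) → 6

|E| = 6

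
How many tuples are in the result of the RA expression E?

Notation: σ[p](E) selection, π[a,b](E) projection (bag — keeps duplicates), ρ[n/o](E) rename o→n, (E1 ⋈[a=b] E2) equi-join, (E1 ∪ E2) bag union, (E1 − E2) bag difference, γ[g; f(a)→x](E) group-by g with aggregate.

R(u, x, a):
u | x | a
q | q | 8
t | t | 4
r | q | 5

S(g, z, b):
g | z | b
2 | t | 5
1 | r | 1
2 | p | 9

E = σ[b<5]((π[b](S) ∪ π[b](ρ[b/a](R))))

Stepwise |·|:
  S → 3
  π[b](S) → 3
  R → 3
  ρ[b/a](R) → 3
  π[b](ρ[b/a](R)) → 3
  (π[b](S) ∪ π[b](ρ[b/a](R))) → 6
  σ[b<5]((π[b](S) ∪ π[b](ρ[b/a](R)))) → 2

|E| = 2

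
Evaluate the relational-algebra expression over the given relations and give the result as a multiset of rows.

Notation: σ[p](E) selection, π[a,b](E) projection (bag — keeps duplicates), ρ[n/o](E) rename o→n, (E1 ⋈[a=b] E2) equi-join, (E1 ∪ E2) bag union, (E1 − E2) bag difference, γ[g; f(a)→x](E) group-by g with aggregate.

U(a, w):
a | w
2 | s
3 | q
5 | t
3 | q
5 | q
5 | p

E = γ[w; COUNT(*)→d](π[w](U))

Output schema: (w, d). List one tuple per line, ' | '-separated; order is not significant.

Stepwise |·|:
  U → 6
  π[w](U) → 6
  γ[w; COUNT(*)→d](π[w](U)) → 4

== RESULT ==
w | d
p | 1
q | 3
s | 1
t | 1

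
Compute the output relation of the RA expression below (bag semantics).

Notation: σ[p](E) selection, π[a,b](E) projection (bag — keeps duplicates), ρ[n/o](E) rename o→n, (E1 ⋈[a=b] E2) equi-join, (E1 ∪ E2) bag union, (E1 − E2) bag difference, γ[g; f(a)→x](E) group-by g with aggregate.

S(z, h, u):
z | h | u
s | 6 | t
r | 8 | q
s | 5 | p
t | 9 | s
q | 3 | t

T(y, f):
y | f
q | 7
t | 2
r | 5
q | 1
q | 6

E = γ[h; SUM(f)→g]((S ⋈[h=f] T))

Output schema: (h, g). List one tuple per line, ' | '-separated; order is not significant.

Subexpression sizes:
  S → 5
  T → 5
  (S ⋈[h=f] T) → 2
  γ[h; SUM(f)→g]((S ⋈[h=f] T)) → 2

== RESULT ==
h | g
5 | 5
6 | 6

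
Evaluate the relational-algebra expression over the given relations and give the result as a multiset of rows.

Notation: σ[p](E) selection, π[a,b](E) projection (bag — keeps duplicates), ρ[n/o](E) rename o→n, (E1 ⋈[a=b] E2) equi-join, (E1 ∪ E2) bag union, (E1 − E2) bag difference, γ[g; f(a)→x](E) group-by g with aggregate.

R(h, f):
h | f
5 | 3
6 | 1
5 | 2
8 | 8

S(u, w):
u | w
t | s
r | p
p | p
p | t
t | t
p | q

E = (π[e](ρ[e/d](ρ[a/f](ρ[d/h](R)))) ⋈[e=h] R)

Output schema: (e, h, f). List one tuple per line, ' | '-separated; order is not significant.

Per-node cardinality:
  R → 4
  ρ[d/h](R) → 4
  ρ[a/f](ρ[d/h](R)) → 4
  ρ[e/d](ρ[a/f](ρ[d/h](R))) → 4
  π[e](ρ[e/d](ρ[a/f](ρ[d/h](R)))) → 4
  R → 4
  (π[e](ρ[e/d](ρ[a/f](ρ[d/h](R)))) ⋈[e=h] R) → 6

== RESULT ==
e | h | f
5 | 5 | 2
5 | 5 | 2
5 | 5 | 3
5 | 5 | 3
6 | 6 | 1
8 | 8 | 8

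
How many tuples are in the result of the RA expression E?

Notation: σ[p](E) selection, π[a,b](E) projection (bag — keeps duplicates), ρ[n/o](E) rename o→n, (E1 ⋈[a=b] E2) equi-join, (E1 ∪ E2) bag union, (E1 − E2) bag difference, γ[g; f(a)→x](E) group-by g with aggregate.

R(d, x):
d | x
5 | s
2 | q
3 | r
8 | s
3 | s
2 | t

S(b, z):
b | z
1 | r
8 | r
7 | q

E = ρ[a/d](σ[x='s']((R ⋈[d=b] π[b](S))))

Per-node cardinality:
  R → 6
  S → 3
  π[b](S) → 3
  (R ⋈[d=b] π[b](S)) → 1
  σ[x='s']((R ⋈[d=b] π[b](S))) → 1
  ρ[a/d](σ[x='s']((R ⋈[d=b] π[b](S)))) → 1

|E| = 1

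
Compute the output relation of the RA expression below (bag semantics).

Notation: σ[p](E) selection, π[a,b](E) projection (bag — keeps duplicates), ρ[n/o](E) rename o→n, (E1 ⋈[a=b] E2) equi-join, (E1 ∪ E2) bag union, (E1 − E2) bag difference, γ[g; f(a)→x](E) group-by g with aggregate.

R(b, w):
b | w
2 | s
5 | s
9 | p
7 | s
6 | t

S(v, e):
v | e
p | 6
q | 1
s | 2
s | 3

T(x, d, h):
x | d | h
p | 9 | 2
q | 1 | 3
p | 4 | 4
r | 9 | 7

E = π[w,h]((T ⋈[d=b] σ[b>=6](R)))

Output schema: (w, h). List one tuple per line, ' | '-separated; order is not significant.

Stepwise |·|:
  T → 4
  R → 5
  σ[b>=6](R) → 3
  (T ⋈[d=b] σ[b>=6](R)) → 2
  π[w,h]((T ⋈[d=b] σ[b>=6](R))) → 2

== RESULT ==
w | h
p | 2
p | 7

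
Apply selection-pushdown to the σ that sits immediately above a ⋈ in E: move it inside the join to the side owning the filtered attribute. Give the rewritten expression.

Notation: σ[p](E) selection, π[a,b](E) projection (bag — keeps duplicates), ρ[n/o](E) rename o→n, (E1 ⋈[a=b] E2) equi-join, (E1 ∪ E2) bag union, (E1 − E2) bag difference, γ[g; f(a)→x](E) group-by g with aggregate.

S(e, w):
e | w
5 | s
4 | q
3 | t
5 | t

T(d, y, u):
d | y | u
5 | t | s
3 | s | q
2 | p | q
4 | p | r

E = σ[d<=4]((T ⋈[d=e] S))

σ filters on d, owned by the left side.
E' = (σ[d<=4](T) ⋈[d=e] S)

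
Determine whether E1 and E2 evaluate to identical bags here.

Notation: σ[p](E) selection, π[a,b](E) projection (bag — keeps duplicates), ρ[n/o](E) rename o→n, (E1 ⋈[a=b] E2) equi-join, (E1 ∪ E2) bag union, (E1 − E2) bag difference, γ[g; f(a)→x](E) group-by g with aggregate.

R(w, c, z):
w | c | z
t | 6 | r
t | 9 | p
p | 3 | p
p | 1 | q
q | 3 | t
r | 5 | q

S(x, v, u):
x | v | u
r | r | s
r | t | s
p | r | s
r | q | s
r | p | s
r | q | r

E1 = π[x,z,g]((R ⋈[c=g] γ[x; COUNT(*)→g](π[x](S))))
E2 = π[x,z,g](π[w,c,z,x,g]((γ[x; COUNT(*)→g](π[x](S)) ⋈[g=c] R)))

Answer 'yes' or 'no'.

E1 per-node cardinality:
  R → 6
  S → 6
  π[x](S) → 6
  γ[x; COUNT(*)→g](π[x](S)) → 2
  (R ⋈[c=g] γ[x; COUNT(*)→g](π[x](S))) → 2
  π[x,z,g]((R ⋈[c=g] γ[x; COUNT(*)→g](π[x](S)))) → 2
E2 per-node cardinality:
  S → 6
  π[x](S) → 6
  γ[x; COUNT(*)→g](π[x](S)) → 2
  R → 6
  (γ[x; COUNT(*)→g](π[x](S)) ⋈[g=c] R) → 2
  π[w,c,z,x,g]((γ[x; COUNT(*)→g](π[x](S)) ⋈[g=c] R)) → 2
  π[x,z,g](π[w,c,z,x,g]((γ[x; COUNT(*)→g](π[x](S)) ⋈[g=c] R))) → 2

E1 and E2 produce the same multiset:
x | z | g
p | q | 1
r | q | 5

yes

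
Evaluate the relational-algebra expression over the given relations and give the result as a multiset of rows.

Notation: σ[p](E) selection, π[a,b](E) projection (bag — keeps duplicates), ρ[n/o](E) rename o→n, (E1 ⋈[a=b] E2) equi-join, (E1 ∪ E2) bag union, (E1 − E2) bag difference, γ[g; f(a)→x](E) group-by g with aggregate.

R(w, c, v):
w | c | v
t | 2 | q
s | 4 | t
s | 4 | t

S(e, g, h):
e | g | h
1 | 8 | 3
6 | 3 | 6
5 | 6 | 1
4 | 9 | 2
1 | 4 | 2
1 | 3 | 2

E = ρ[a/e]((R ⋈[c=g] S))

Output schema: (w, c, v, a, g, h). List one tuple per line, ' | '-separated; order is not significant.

Row counts bottom-up:
  R → 3
  S → 6
  (R ⋈[c=g] S) → 2
  ρ[a/e]((R ⋈[c=g] S)) → 2

== RESULT ==
w | c | v | a | g | h
s | 4 | t | 1 | 4 | 2
s | 4 | t | 1 | 4 | 2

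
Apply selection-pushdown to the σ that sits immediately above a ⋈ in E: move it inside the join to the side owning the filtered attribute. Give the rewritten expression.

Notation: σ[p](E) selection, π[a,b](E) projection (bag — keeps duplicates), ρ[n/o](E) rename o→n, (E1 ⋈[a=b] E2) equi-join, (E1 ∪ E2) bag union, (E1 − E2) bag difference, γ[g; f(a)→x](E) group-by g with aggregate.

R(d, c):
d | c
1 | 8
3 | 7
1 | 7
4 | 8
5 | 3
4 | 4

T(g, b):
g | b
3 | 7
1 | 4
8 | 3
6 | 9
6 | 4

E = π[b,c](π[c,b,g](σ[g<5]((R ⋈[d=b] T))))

σ filters on g, owned by the right side.
E' = π[b,c](π[c,b,g]((R ⋈[d=b] σ[g<5](T))))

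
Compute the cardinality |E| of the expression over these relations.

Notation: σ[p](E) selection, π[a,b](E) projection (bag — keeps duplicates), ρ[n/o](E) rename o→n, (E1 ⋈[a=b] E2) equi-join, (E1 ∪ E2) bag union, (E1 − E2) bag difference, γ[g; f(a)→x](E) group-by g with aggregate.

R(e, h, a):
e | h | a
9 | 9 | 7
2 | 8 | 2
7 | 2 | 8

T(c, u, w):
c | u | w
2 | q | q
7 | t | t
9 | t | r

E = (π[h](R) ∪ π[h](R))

Row counts bottom-up:
  R → 3
  π[h](R) → 3
  R → 3
  π[h](R) → 3
  (π[h](R) ∪ π[h](R)) → 6

|E| = 6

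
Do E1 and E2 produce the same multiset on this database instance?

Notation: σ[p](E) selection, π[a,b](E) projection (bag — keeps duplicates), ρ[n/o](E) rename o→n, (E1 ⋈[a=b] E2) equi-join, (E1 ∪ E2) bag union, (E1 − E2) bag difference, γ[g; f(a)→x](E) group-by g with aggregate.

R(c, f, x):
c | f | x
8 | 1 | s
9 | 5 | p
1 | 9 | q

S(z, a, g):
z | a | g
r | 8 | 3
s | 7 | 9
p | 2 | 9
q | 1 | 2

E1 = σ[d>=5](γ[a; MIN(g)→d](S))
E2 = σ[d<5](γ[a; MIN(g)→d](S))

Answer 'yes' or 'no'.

E1 row counts bottom-up:
  S → 4
  γ[a; MIN(g)→d](S) → 4
  σ[d>=5](γ[a; MIN(g)→d](S)) → 2
E2 row counts bottom-up:
  S → 4
  γ[a; MIN(g)→d](S) → 4
  σ[d<5](γ[a; MIN(g)→d](S)) → 2

E1 result:
a | d
2 | 9
7 | 9
E2 result:
a | d
1 | 2
8 | 3
Witness: (7, 9) appears 1× in E1 but 0× in E2.

no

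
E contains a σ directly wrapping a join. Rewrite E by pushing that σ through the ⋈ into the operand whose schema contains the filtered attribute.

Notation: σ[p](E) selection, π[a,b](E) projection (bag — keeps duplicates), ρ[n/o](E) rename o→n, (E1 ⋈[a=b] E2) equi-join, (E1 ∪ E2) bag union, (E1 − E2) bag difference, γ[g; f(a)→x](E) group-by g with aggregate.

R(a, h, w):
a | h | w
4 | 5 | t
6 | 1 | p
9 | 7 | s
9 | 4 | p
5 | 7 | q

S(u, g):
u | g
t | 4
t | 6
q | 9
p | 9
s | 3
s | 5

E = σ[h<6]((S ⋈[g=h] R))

σ filters on h, owned by the right side.
E' = (S ⋈[g=h] σ[h<6](R))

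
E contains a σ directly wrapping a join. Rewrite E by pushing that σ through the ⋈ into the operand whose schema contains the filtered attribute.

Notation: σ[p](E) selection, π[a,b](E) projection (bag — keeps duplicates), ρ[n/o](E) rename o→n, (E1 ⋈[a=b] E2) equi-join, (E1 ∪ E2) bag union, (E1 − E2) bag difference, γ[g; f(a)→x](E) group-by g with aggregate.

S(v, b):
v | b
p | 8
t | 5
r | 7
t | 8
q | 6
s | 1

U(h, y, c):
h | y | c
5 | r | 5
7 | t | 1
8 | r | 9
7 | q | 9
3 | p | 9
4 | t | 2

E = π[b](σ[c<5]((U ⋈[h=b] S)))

σ filters on c, owned by the left side.
E' = π[b]((σ[c<5](U) ⋈[h=b] S))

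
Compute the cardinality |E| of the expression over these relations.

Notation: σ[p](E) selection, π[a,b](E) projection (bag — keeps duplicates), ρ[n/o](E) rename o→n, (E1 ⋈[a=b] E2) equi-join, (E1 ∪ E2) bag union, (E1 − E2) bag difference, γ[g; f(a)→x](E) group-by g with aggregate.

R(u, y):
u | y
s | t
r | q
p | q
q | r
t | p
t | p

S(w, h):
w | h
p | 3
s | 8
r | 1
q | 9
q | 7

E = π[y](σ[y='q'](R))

Per-node cardinality:
  R → 6
  σ[y='q'](R) → 2
  π[y](σ[y='q'](R)) → 2

|E| = 2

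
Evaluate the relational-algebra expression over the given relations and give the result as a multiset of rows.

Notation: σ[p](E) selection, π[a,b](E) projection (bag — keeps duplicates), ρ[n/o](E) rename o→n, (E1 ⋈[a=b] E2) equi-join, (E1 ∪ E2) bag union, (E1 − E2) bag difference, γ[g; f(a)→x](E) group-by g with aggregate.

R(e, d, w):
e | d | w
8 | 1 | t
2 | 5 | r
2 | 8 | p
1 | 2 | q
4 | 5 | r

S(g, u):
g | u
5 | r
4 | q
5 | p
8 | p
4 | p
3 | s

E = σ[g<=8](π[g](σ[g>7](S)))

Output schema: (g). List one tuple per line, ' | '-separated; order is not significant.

Subexpression sizes:
  S → 6
  σ[g>7](S) → 1
  π[g](σ[g>7](S)) → 1
  σ[g<=8](π[g](σ[g>7](S))) → 1

== RESULT ==
g
8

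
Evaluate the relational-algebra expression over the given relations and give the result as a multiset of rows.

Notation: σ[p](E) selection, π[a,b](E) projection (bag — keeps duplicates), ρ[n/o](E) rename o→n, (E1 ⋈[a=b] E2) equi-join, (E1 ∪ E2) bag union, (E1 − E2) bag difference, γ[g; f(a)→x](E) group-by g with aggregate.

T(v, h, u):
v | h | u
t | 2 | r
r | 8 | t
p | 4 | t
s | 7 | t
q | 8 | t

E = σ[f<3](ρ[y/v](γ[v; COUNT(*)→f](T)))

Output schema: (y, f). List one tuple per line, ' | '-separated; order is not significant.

Subexpression sizes:
  T → 5
  γ[v; COUNT(*)→f](T) → 5
  ρ[y/v](γ[v; COUNT(*)→f](T)) → 5
  σ[f<3](ρ[y/v](γ[v; COUNT(*)→f](T))) → 5

== RESULT ==
y | f
p | 1
q | 1
r | 1
s | 1
t | 1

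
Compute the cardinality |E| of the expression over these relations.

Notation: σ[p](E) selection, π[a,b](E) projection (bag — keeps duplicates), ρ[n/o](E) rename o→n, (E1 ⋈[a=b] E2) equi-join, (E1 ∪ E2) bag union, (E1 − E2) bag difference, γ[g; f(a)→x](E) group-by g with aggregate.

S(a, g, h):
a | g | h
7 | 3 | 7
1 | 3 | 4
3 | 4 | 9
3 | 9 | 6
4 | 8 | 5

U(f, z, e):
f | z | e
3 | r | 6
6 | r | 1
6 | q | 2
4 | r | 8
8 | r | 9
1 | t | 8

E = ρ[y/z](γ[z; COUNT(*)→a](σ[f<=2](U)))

Row counts bottom-up:
  U → 6
  σ[f<=2](U) → 1
  γ[z; COUNT(*)→a](σ[f<=2](U)) → 1
  ρ[y/z](γ[z; COUNT(*)→a](σ[f<=2](U))) → 1

|E| = 1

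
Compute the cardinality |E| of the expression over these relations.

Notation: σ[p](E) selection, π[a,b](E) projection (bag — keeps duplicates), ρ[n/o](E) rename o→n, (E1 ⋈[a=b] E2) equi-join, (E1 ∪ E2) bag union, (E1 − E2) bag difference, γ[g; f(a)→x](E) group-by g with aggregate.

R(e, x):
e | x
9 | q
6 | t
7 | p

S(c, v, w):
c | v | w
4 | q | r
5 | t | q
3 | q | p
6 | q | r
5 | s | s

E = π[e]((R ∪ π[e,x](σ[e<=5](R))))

Subexpression sizes:
  R → 3
  R → 3
  σ[e<=5](R) → 0
  π[e,x](σ[e<=5](R)) → 0
  (R ∪ π[e,x](σ[e<=5](R))) → 3
  π[e]((R ∪ π[e,x](σ[e<=5](R)))) → 3

|E| = 3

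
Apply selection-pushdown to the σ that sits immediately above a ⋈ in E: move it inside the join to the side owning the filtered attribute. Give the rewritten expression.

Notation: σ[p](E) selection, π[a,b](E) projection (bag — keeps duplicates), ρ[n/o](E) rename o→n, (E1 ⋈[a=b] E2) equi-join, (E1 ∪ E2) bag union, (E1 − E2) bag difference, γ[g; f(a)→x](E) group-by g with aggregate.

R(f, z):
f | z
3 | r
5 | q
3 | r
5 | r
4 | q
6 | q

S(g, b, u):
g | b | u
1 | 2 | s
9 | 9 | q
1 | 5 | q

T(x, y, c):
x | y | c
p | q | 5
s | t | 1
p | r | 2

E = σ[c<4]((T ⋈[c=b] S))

σ filters on c, owned by the left side.
E' = (σ[c<4](T) ⋈[c=b] S)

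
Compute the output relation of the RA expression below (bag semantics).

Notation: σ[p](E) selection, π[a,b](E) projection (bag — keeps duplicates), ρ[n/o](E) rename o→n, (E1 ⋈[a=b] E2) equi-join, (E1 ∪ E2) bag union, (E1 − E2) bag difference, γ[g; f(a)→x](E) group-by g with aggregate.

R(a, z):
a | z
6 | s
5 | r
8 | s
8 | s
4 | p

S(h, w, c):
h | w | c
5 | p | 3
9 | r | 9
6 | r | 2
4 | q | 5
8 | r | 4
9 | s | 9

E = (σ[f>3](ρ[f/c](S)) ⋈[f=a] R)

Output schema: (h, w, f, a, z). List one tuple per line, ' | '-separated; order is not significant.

Subexpression sizes:
  S → 6
  ρ[f/c](S) → 6
  σ[f>3](ρ[f/c](S)) → 4
  R → 5
  (σ[f>3](ρ[f/c](S)) ⋈[f=a] R) → 2

== RESULT ==
h | w | f | a | z
4 | q | 5 | 5 | r
8 | r | 4 | 4 | p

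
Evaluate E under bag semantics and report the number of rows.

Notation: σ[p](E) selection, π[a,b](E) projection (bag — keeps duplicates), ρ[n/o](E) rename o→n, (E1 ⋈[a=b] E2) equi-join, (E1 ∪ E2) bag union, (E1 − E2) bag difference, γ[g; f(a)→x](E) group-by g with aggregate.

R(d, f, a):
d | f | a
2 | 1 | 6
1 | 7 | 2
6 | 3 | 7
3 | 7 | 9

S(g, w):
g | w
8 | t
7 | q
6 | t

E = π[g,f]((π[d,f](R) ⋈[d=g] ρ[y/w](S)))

Row counts bottom-up:
  R → 4
  π[d,f](R) → 4
  S → 3
  ρ[y/w](S) → 3
  (π[d,f](R) ⋈[d=g] ρ[y/w](S)) → 1
  π[g,f]((π[d,f](R) ⋈[d=g] ρ[y/w](S))) → 1

|E| = 1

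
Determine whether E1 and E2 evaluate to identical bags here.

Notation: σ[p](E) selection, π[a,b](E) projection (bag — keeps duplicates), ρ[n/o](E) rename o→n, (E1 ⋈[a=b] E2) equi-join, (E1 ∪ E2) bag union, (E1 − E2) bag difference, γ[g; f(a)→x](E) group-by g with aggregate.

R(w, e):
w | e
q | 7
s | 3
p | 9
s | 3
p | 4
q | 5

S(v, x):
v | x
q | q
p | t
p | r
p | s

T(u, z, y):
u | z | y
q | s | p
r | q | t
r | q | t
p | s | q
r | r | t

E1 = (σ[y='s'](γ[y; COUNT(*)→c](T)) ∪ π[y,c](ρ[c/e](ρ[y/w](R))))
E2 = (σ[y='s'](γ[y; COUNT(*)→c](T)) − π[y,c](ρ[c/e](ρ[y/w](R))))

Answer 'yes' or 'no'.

E1 subexpression sizes:
  T → 5
  γ[y; COUNT(*)→c](T) → 3
  σ[y='s'](γ[y; COUNT(*)→c](T)) → 0
  R → 6
  ρ[y/w](R) → 6
  ρ[c/e](ρ[y/w](R)) → 6
  π[y,c](ρ[c/e](ρ[y/w](R))) → 6
  (σ[y='s'](γ[y; COUNT(*)→c](T)) ∪ π[y,c](ρ[c/e](ρ[y/w](R)))) → 6
E2 subexpression sizes:
  T → 5
  γ[y; COUNT(*)→c](T) → 3
  σ[y='s'](γ[y; COUNT(*)→c](T)) → 0
  R → 6
  ρ[y/w](R) → 6
  ρ[c/e](ρ[y/w](R)) → 6
  π[y,c](ρ[c/e](ρ[y/w](R))) → 6
  (σ[y='s'](γ[y; COUNT(*)→c](T)) − π[y,c](ρ[c/e](ρ[y/w](R)))) → 0

E1 result:
y | c
p | 4
p | 9
q | 5
q | 7
s | 3
s | 3
E2 result:
y | c
(0 rows)
Witness: ('q', 5) appears 1× in E1 but 0× in E2.

no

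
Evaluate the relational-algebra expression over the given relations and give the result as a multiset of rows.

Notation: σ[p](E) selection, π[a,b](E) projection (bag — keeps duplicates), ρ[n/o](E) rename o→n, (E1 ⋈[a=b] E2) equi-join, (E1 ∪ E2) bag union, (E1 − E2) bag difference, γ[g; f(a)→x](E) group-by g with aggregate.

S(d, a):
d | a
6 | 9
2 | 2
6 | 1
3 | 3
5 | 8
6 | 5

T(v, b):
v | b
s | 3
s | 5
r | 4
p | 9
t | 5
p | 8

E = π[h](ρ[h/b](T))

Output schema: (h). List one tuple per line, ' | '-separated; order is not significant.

Per-node cardinality:
  T → 6
  ρ[h/b](T) → 6
  π[h](ρ[h/b](T)) → 6

== RESULT ==
h
3
4
5
5
8
9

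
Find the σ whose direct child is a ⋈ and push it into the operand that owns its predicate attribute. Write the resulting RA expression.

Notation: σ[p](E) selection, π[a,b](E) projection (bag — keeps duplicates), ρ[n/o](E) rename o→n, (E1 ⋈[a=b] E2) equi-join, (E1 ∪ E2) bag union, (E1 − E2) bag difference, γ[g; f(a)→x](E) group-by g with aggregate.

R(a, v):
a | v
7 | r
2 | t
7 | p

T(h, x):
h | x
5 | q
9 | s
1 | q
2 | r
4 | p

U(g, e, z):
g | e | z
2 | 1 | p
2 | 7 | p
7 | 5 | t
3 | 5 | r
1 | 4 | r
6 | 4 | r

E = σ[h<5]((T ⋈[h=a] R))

σ filters on h, owned by the left side.
E' = (σ[h<5](T) ⋈[h=a] R)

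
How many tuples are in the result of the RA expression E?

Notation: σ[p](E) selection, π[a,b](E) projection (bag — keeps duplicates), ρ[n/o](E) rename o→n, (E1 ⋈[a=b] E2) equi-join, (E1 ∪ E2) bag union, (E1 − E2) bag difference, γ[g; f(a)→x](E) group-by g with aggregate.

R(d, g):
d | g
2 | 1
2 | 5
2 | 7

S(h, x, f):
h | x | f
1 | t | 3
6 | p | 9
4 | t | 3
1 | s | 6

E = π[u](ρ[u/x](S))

Stepwise |·|:
  S → 4
  ρ[u/x](S) → 4
  π[u](ρ[u/x](S)) → 4

|E| = 4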